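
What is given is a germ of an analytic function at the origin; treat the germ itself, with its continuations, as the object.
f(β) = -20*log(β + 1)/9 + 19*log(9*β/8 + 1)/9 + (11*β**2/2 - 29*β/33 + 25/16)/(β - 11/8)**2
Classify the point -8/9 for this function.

The point is a logarithmic branch point.

The term (19/9)*log(1 - β/(-8/9)) has argument 1 - -8/9/(-8/9) = 0 at -8/9: a logarithmic (infinitely-sheeted) branch point; the remaining terms are analytic or single-valued there.


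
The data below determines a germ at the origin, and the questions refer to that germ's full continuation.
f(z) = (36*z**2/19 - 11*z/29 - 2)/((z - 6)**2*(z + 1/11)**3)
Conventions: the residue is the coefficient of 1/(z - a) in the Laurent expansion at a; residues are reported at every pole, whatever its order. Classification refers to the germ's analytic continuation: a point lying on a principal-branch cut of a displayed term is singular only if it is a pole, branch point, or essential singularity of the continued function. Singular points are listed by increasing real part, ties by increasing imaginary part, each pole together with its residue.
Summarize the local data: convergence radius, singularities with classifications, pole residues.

Denominator factor (z + 1/11)^3: pole of order 3 at -1/11, modulus 1/11.
Denominator factor (z - 6)^2: pole of order 2 at 6, modulus 6.
The radius of convergence is the smallest modulus among the singular points: 1/11.
At the order-3 pole -1/11 set g(z) = (z - (-1/11))^3*f(z) = (36*z**2/19 - 11*z/29 - 2)/(z - 6)**2.
Order-3 pole: residue = g''(a)/2; g''(-1/11) = 897495962/11103267671, so the residue is 448747981/11103267671.
At the order-2 pole 6 set g(z) = (z - (6))^2*f(z) = (36*z**2/19 - 11*z/29 - 2)/(z + 1/11)**3.
Order-2 pole: residue = g'(a); g'(6) = -448747981/11103267671, so the residue is -448747981/11103267671.
List the singular points by increasing real part (a conjugate pair: the negative imaginary part first).

Radius of convergence at 0: 1/11.
At -1/11: a pole of order 3; residue 448747981/11103267671.
At 6: a pole of order 2; residue -448747981/11103267671.


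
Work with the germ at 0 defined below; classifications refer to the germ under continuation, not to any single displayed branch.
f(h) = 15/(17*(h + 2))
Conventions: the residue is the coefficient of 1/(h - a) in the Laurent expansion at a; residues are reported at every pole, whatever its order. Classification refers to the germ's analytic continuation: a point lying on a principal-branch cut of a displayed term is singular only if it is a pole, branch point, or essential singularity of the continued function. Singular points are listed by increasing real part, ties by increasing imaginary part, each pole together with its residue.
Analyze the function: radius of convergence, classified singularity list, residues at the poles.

Denominator factor (h + 2): pole of order 1 at -2, modulus 2.
The radius of convergence is the smallest modulus among the singular points: 2.
At the order-1 pole -2 set g(h) = (h - (-2))*f(h) = 15/17.
Simple pole: residue = g(a) at a = -2, which is 15/17.

Radius of convergence at 0: 2.
At -2: a pole of order 1; residue 15/17.


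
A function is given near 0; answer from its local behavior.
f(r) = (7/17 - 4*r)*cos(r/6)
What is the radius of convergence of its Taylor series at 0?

The factor cos(r/6) is entire and contributes no finite singular point.
The polynomial part has no poles.
No finite singular points: the Taylor series at 0 converges everywhere.

The radius of convergence is infinite.


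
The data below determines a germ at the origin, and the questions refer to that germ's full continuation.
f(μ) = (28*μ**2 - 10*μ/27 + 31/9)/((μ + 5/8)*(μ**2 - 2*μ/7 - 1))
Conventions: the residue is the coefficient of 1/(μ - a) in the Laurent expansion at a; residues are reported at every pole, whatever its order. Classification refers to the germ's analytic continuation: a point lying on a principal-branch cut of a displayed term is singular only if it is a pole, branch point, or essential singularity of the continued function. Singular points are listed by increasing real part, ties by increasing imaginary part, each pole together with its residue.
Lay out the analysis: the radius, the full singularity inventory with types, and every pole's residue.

Radius of convergence at 0: 5/8.
At 1/7 - (5/7)*sqrt(2): a pole of order 1; residue 161336/5211 + (13482/965)*sqrt(2).
At -5/8: a pole of order 1; residue -176764/5211.
At 1/7 + (5/7)*sqrt(2): a pole of order 1; residue 161336/5211 - (13482/965)*sqrt(2).

Denominator factor (μ**2 - 2*μ/7 - 1): discriminant 200/49, real irrational roots 1/7 + (5/7)*sqrt(2) and 1/7 - (5/7)*sqrt(2); poles of order 1, moduli 1/7 + (5/7)*sqrt(2) and -1/7 + (5/7)*sqrt(2).
Denominator factor (μ + 5/8): pole of order 1 at -5/8, modulus 5/8.
The radius of convergence is the smallest modulus among the singular points: 5/8.
The factor μ**2 - 2*μ/7 - 1 splits as (μ - a)(μ - a') with a = 1/7 - (5/7)*sqrt(2), a' = 1/7 + (5/7)*sqrt(2). At the order-1 pole a set g(μ) = (μ - a)*f(μ) = [(28*μ**2 - 10*μ/27 + 31/9)/(μ + 5/8)] / (μ - a').
Simple pole: residue = g(a) at a = 1/7 - (5/7)*sqrt(2), which is 161336/5211 + (13482/965)*sqrt(2).
At the order-1 pole -5/8 set g(μ) = (μ - (-5/8))*f(μ) = (28*μ**2 - 10*μ/27 + 31/9)/(μ**2 - 2*μ/7 - 1).
Simple pole: residue = g(a) at a = -5/8, which is -176764/5211.
The factor μ**2 - 2*μ/7 - 1 splits as (μ - a)(μ - a') with a = 1/7 + (5/7)*sqrt(2), a' = 1/7 - (5/7)*sqrt(2). At the order-1 pole a set g(μ) = (μ - a)*f(μ) = [(28*μ**2 - 10*μ/27 + 31/9)/(μ + 5/8)] / (μ - a').
Simple pole: residue = g(a) at a = 1/7 + (5/7)*sqrt(2), which is 161336/5211 - (13482/965)*sqrt(2).
List the singular points by increasing real part (a conjugate pair: the negative imaginary part first).


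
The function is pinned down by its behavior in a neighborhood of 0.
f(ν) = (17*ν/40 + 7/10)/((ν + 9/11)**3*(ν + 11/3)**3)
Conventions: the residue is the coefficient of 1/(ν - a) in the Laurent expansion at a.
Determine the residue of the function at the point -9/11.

The residue is -594146421/73390402240.

At the order-3 pole -9/11 set g(ν) = (ν - (-9/11))^3*f(ν) = (17*ν/40 + 7/10)/(ν + 11/3)**3.
Order-3 pole: residue = g''(a)/2; g''(-9/11) = -594146421/36695201120, so the residue is -594146421/73390402240.


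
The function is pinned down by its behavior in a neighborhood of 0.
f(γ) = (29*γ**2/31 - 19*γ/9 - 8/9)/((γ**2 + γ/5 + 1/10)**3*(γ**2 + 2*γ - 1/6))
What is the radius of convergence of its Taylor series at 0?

Denominator factor (γ**2 + 2*γ - 1/6): discriminant 14/3, real irrational roots -1 + (1/6)*sqrt(42) and -1 - (1/6)*sqrt(42); poles of order 1, moduli -1 + (1/6)*sqrt(42) and 1 + (1/6)*sqrt(42).
Denominator factor (γ**2 + γ/5 + 1/10)^3: discriminant -9/25, complex-conjugate roots (-1/10) + (3/10)*i and (-1/10) - (3/10)*i; poles of order 3, moduli (1/10)*sqrt(10) and (1/10)*sqrt(10).
The radius of convergence is the smallest modulus among the singular points: -1 + (1/6)*sqrt(42).

The radius of convergence is -1 + (1/6)*sqrt(42).


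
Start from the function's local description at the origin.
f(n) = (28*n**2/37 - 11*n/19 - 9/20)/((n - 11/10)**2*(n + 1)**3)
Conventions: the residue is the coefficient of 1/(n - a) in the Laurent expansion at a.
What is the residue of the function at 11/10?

At the order-2 pole 11/10 set g(n) = (n - (11/10))^2*f(n) = (28*n**2/37 - 11*n/19 - 9/20)/(n + 1)**3.
Order-2 pole: residue = g'(a); g'(11/10) = 935300/6510483, so the residue is 935300/6510483.

The residue is 935300/6510483.


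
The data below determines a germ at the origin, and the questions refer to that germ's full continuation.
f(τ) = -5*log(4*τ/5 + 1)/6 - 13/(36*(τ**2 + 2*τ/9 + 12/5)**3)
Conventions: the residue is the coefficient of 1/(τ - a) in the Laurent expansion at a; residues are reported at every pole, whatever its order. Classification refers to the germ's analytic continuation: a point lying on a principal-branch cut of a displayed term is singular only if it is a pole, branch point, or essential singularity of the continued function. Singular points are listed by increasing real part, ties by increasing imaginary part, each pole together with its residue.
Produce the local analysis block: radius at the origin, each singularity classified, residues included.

Denominator factor (τ**2 + 2*τ/9 + 12/5)^3: discriminant -3868/405, complex-conjugate roots (-1/9) + ((1/45)*sqrt(4835))*i and (-1/9) - ((1/45)*sqrt(4835))*i; poles of order 3, moduli (2/5)*sqrt(15) and (2/5)*sqrt(15).
Branch term (-5/6)*log(1 - τ/(-5/4)): its argument vanishes at τ = -5/4, a logarithmic branch point, modulus 5/4.
The radius of convergence is the smallest modulus among the singular points: 5/4.
The branch term is analytic at (-1/9) - ((1/45)*sqrt(4835))*i and contributes nothing to the residue; only the rational part matters.
The factor τ**2 + 2*τ/9 + 12/5 splits as (τ - a)(τ - a') with a = (-1/9) - ((1/45)*sqrt(4835))*i, a' = (-1/9) + ((1/45)*sqrt(4835))*i. At the order-3 pole a set g(τ) = (τ - a)^3*(rational part) = [-13/36] / (τ - a')^3.
Order-3 pole: residue = g''(a)/2; g''((-1/9) - ((1/45)*sqrt(4835))*i) = -((6396975/28935394016)*sqrt(4835))*i, so the residue is -((6396975/57870788032)*sqrt(4835))*i.
The branch term is analytic at (-1/9) + ((1/45)*sqrt(4835))*i and contributes nothing to the residue; only the rational part matters.
The factor τ**2 + 2*τ/9 + 12/5 splits as (τ - a)(τ - a') with a = (-1/9) + ((1/45)*sqrt(4835))*i, a' = (-1/9) - ((1/45)*sqrt(4835))*i. At the order-3 pole a set g(τ) = (τ - a)^3*(rational part) = [-13/36] / (τ - a')^3.
Order-3 pole: residue = g''(a)/2; g''((-1/9) + ((1/45)*sqrt(4835))*i) = ((6396975/28935394016)*sqrt(4835))*i, so the residue is ((6396975/57870788032)*sqrt(4835))*i.
List the singular points by increasing real part (a conjugate pair: the negative imaginary part first).

Radius of convergence at 0: 5/4.
At -5/4: a logarithmic branch point.
At (-1/9) - ((1/45)*sqrt(4835))*i: a pole of order 3; residue -((6396975/57870788032)*sqrt(4835))*i.
At (-1/9) + ((1/45)*sqrt(4835))*i: a pole of order 3; residue ((6396975/57870788032)*sqrt(4835))*i.


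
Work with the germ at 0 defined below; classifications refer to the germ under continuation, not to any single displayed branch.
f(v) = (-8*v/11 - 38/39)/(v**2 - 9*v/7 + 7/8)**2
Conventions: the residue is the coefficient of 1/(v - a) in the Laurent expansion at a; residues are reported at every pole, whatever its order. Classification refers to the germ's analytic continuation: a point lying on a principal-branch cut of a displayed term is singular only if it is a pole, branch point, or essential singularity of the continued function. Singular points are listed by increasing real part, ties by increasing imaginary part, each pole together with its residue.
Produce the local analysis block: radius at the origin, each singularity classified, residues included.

Radius of convergence at 0: (1/4)*sqrt(14).
At (9/14) - ((1/28)*sqrt(362))*i: a pole of order 2; residue -((848680/14054469)*sqrt(362))*i.
At (9/14) + ((1/28)*sqrt(362))*i: a pole of order 2; residue ((848680/14054469)*sqrt(362))*i.

Denominator factor (v**2 - 9*v/7 + 7/8)^2: discriminant -181/98, complex-conjugate roots (9/14) + ((1/28)*sqrt(362))*i and (9/14) - ((1/28)*sqrt(362))*i; poles of order 2, moduli (1/4)*sqrt(14) and (1/4)*sqrt(14).
The radius of convergence is the smallest modulus among the singular points: (1/4)*sqrt(14).
The factor v**2 - 9*v/7 + 7/8 splits as (v - a)(v - a') with a = (9/14) - ((1/28)*sqrt(362))*i, a' = (9/14) + ((1/28)*sqrt(362))*i. At the order-2 pole a set g(v) = (v - a)^2*f(v) = [-8*v/11 - 38/39] / (v - a')^2.
Order-2 pole: residue = g'(a); g'((9/14) - ((1/28)*sqrt(362))*i) = -((848680/14054469)*sqrt(362))*i, so the residue is -((848680/14054469)*sqrt(362))*i.
The factor v**2 - 9*v/7 + 7/8 splits as (v - a)(v - a') with a = (9/14) + ((1/28)*sqrt(362))*i, a' = (9/14) - ((1/28)*sqrt(362))*i. At the order-2 pole a set g(v) = (v - a)^2*f(v) = [-8*v/11 - 38/39] / (v - a')^2.
Order-2 pole: residue = g'(a); g'((9/14) + ((1/28)*sqrt(362))*i) = ((848680/14054469)*sqrt(362))*i, so the residue is ((848680/14054469)*sqrt(362))*i.
List the singular points by increasing real part (a conjugate pair: the negative imaginary part first).


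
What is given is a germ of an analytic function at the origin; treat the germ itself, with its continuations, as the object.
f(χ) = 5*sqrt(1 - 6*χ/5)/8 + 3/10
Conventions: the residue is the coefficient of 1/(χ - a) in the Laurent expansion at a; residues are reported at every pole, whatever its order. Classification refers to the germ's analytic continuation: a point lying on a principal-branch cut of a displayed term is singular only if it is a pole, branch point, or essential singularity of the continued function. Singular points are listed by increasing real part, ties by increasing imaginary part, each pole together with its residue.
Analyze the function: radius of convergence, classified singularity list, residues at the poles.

Branch term (5/8)*sqrt(1 - χ/(5/6)): its argument vanishes at χ = 5/6, a square-root branch point, modulus 5/6.
The radius of convergence is the smallest modulus among the singular points: 5/6.

Radius of convergence at 0: 5/6.
At 5/6: an algebraic (square-root) branch point.


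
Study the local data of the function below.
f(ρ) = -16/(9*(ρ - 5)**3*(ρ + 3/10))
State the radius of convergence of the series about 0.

The radius of convergence is 3/10.

Denominator factor (ρ - 5)^3: pole of order 3 at 5, modulus 5.
Denominator factor (ρ + 3/10): pole of order 1 at -3/10, modulus 3/10.
The radius of convergence is the smallest modulus among the singular points: 3/10.


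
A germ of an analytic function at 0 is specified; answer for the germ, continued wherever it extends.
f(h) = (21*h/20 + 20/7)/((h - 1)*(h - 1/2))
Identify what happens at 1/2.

The denominator factor h - 1/2 vanishes at 1/2 and appears to the power 1; the numerator there equals 947/280, nonzero, and no other factor vanishes.
Hence a pole whose order is the multiplicity, 1.

The point is a pole of order 1.


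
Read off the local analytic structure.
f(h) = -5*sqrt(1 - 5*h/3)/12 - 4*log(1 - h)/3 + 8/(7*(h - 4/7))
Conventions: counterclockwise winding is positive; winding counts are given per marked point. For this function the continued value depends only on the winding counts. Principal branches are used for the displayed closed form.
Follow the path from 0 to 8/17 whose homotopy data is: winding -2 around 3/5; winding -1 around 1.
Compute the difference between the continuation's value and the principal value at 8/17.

The rational part is single-valued and drops out of the difference; each branch term changes only by its own monodromy.
(-5/12)*sqrt(1 - h/(3/5)): winding -2 is even, the square root returns to the same sheet, contribution 0.
(-4/3)*log(1 - h/(1)): each positive loop around 1 adds 2*pi*i to the log, so winding -1 contributes (-4/3)*(-1)*2*pi*i = (8/3)*pi*i.
Summing the contributions at h = 8/17 gives (8/3)*pi*i.

Continued minus principal equals (8/3)*pi*i.


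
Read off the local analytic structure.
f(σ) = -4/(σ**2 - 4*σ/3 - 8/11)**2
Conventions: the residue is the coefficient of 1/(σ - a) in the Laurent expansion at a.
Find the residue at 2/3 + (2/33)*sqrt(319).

The residue is (297/6728)*sqrt(319).

The factor σ**2 - 4*σ/3 - 8/11 splits as (σ - a)(σ - a') with a = 2/3 + (2/33)*sqrt(319), a' = 2/3 - (2/33)*sqrt(319). At the order-2 pole a set g(σ) = (σ - a)^2*f(σ) = [-4] / (σ - a')^2.
Order-2 pole: residue = g'(a); g'(2/3 + (2/33)*sqrt(319)) = (297/6728)*sqrt(319), so the residue is (297/6728)*sqrt(319).


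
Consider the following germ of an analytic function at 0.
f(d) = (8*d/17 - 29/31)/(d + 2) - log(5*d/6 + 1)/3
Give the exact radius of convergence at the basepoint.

The radius of convergence is 6/5.

Denominator factor (d + 2): pole of order 1 at -2, modulus 2.
Branch term (-1/3)*log(1 - d/(-6/5)): its argument vanishes at d = -6/5, a logarithmic branch point, modulus 6/5.
The radius of convergence is the smallest modulus among the singular points: 6/5.


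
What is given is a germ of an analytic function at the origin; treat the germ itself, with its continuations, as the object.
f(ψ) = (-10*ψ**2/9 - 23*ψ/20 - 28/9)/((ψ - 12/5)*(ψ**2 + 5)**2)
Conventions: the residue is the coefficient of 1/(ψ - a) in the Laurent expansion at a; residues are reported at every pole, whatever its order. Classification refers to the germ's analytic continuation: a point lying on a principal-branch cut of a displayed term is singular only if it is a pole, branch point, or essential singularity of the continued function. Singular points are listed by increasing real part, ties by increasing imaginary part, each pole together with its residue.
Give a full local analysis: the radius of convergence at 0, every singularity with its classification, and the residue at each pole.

Radius of convergence at 0: sqrt(5).
At -(sqrt(5))*i: a pole of order 2; residue (69025/1302498) + ((254267/17366640)*sqrt(5))*i.
At (sqrt(5))*i: a pole of order 2; residue (69025/1302498) - ((254267/17366640)*sqrt(5))*i.
At 12/5: a pole of order 1; residue -69025/651249.


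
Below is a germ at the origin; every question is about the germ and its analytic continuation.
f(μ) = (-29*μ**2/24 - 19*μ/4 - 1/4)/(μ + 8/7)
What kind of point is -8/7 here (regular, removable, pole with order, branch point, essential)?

The denominator factor μ + 8/7 vanishes at -8/7 and appears to the power 1; the numerator there equals 2117/588, nonzero, and no other factor vanishes.
Hence a pole whose order is the multiplicity, 1.

The point is a pole of order 1.


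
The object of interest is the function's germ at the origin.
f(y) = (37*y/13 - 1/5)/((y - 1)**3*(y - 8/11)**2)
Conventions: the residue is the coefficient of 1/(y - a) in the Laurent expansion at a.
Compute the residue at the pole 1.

The residue is 2025782/1755.

At the order-3 pole 1 set g(y) = (y - (1))^3*f(y) = (37*y/13 - 1/5)/(y - 8/11)**2.
Order-3 pole: residue = g''(a)/2; g''(1) = 4051564/1755, so the residue is 2025782/1755.


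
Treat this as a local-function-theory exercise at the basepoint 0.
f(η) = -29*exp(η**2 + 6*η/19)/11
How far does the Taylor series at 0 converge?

The factor exp(η**2 + 6*η/19) is entire and contributes no finite singular point.
The polynomial part has no poles.
No finite singular points: the Taylor series at 0 converges everywhere.

The radius of convergence is infinite.


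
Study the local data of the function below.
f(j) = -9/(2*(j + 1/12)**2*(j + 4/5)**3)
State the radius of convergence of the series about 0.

The radius of convergence is 1/12.

Denominator factor (j + 1/12)^2: pole of order 2 at -1/12, modulus 1/12.
Denominator factor (j + 4/5)^3: pole of order 3 at -4/5, modulus 4/5.
The radius of convergence is the smallest modulus among the singular points: 1/12.


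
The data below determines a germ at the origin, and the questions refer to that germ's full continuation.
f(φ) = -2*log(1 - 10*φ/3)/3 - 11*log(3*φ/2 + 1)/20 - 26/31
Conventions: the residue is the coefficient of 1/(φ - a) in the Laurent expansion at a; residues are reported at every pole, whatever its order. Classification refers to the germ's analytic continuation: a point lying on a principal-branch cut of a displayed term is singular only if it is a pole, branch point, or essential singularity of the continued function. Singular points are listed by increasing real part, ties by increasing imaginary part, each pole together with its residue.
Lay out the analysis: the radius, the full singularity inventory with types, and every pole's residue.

Branch term (-11/20)*log(1 - φ/(-2/3)): its argument vanishes at φ = -2/3, a logarithmic branch point, modulus 2/3.
Branch term (-2/3)*log(1 - φ/(3/10)): its argument vanishes at φ = 3/10, a logarithmic branch point, modulus 3/10.
The radius of convergence is the smallest modulus among the singular points: 3/10.
List the singular points by increasing real part (a conjugate pair: the negative imaginary part first).

Radius of convergence at 0: 3/10.
At -2/3: a logarithmic branch point.
At 3/10: a logarithmic branch point.


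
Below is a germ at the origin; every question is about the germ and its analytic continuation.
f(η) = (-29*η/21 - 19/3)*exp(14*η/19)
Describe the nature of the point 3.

There is no denominator, hence no pole anywhere.
The factor exp(14*η/19) is entire.
So the germ continues analytically to 3.

The point is a regular point.


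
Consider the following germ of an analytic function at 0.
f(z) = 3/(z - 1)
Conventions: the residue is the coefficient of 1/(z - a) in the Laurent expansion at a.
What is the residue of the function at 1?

The residue is 3.

At the order-1 pole 1 set g(z) = (z - (1))*f(z) = 3.
Simple pole: residue = g(a) at a = 1, which is 3.


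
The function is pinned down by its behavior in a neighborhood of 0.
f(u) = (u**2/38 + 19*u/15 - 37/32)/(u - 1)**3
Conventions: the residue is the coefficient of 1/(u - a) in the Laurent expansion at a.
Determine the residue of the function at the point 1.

The residue is 1/38.

At the order-3 pole 1 set g(u) = (u - (1))^3*f(u) = u**2/38 + 19*u/15 - 37/32.
Order-3 pole: residue = g''(a)/2; g''(1) = 1/19, so the residue is 1/38.


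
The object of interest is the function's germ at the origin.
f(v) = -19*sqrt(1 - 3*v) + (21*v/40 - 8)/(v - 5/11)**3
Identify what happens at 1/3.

The point is an algebraic (square-root) branch point.

The term (-19)*sqrt(1 - v/(1/3)) has argument 1 - 1/3/(1/3) = 0 at 1/3: a square-root (algebraic, two-sheeted) branch point; the remaining terms are analytic or single-valued there.


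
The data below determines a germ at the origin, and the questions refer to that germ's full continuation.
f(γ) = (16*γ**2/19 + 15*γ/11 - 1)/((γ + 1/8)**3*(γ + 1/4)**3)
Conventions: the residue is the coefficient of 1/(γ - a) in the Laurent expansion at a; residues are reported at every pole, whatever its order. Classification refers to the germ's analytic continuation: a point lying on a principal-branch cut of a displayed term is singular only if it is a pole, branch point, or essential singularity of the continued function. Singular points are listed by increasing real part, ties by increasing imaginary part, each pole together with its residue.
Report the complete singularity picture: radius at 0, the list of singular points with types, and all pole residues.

Radius of convergence at 0: 1/8.
At -1/4: a pole of order 3; residue 50425856/209.
At -1/8: a pole of order 3; residue -50425856/209.

Denominator factor (γ + 1/4)^3: pole of order 3 at -1/4, modulus 1/4.
Denominator factor (γ + 1/8)^3: pole of order 3 at -1/8, modulus 1/8.
The radius of convergence is the smallest modulus among the singular points: 1/8.
At the order-3 pole -1/4 set g(γ) = (γ - (-1/4))^3*f(γ) = (16*γ**2/19 + 15*γ/11 - 1)/(γ + 1/8)**3.
Order-3 pole: residue = g''(a)/2; g''(-1/4) = 100851712/209, so the residue is 50425856/209.
At the order-3 pole -1/8 set g(γ) = (γ - (-1/8))^3*f(γ) = (16*γ**2/19 + 15*γ/11 - 1)/(γ + 1/4)**3.
Order-3 pole: residue = g''(a)/2; g''(-1/8) = -100851712/209, so the residue is -50425856/209.
List the singular points by increasing real part (a conjugate pair: the negative imaginary part first).


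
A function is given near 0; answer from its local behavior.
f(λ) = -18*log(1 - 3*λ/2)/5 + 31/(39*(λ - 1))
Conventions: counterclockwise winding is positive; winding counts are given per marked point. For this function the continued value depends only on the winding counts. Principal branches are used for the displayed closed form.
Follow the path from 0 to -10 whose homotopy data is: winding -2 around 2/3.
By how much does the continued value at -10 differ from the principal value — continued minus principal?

The rational part is single-valued and drops out of the difference; each branch term changes only by its own monodromy.
(-18/5)*log(1 - λ/(2/3)): each positive loop around 2/3 adds 2*pi*i to the log, so winding -2 contributes (-18/5)*(-2)*2*pi*i = (72/5)*pi*i.
Summing the contributions at λ = -10 gives (72/5)*pi*i.

Continued minus principal equals (72/5)*pi*i.


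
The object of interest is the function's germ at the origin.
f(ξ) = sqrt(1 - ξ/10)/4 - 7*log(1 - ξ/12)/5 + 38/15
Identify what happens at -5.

There is no denominator, hence no pole anywhere.
Branch term log(1 - ξ/(12)): argument at -5 is 17/12, nonzero, so -5 is not its branch point (a point on a principal cut is still regular for the continued germ).
Branch term sqrt(1 - ξ/(10)): argument at -5 is 3/2, nonzero, so -5 is not its branch point (a point on a principal cut is still regular for the continued germ).
So the germ continues analytically to -5.

The point is a regular point.


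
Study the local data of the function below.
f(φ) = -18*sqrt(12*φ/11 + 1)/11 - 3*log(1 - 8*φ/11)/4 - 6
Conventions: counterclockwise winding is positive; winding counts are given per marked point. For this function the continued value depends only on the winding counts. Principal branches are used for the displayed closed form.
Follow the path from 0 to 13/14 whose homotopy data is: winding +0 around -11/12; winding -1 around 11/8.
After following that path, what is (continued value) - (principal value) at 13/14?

Continued minus principal equals (3/2)*pi*i.

The rational part is single-valued and drops out of the difference; each branch term changes only by its own monodromy.
(-18/11)*sqrt(1 - φ/(-11/12)): winding +0 is even, the square root returns to the same sheet, contribution 0.
(-3/4)*log(1 - φ/(11/8)): each positive loop around 11/8 adds 2*pi*i to the log, so winding -1 contributes (-3/4)*(-1)*2*pi*i = (3/2)*pi*i.
Summing the contributions at φ = 13/14 gives (3/2)*pi*i.


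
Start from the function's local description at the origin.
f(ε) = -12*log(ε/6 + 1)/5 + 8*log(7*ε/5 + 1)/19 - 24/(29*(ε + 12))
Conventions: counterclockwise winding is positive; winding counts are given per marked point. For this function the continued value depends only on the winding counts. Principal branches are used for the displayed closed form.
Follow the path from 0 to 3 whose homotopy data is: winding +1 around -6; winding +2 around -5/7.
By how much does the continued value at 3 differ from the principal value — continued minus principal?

The rational part is single-valued and drops out of the difference; each branch term changes only by its own monodromy.
(-12/5)*log(1 - ε/(-6)): each positive loop around -6 adds 2*pi*i to the log, so winding +1 contributes (-12/5)*(1)*2*pi*i = -(24/5)*pi*i.
(8/19)*log(1 - ε/(-5/7)): each positive loop around -5/7 adds 2*pi*i to the log, so winding +2 contributes (8/19)*(2)*2*pi*i = (32/19)*pi*i.
Summing the contributions at ε = 3 gives -(296/95)*pi*i.

Continued minus principal equals -(296/95)*pi*i.


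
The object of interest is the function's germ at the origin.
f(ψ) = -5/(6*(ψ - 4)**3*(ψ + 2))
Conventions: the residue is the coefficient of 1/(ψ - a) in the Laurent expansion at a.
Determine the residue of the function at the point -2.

The residue is 5/1296.

At the order-1 pole -2 set g(ψ) = (ψ - (-2))*f(ψ) = -5/(6*(ψ - 4)**3).
Simple pole: residue = g(a) at a = -2, which is 5/1296.


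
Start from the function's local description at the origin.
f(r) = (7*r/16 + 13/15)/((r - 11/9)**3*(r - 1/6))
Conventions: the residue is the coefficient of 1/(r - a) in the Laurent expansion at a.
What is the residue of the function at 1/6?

The residue is -109593/137180.

At the order-1 pole 1/6 set g(r) = (r - (1/6))*f(r) = (7*r/16 + 13/15)/(r - 11/9)**3.
Simple pole: residue = g(a) at a = 1/6, which is -109593/137180.


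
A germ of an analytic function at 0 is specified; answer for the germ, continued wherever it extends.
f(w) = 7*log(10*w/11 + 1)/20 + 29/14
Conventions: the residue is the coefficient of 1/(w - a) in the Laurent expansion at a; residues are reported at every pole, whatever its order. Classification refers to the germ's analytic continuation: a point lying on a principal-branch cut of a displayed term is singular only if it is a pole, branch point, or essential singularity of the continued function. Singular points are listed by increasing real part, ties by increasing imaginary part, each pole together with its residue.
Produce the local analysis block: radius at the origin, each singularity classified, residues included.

Radius of convergence at 0: 11/10.
At -11/10: a logarithmic branch point.

Branch term (7/20)*log(1 - w/(-11/10)): its argument vanishes at w = -11/10, a logarithmic branch point, modulus 11/10.
The radius of convergence is the smallest modulus among the singular points: 11/10.


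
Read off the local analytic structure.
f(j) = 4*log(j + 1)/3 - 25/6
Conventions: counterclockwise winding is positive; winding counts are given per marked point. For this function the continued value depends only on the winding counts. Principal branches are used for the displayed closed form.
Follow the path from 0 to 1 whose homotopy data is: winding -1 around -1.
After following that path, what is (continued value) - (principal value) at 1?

Continued minus principal equals -(8/3)*pi*i.

The rational part is single-valued and drops out of the difference; each branch term changes only by its own monodromy.
(4/3)*log(1 - j/(-1)): each positive loop around -1 adds 2*pi*i to the log, so winding -1 contributes (4/3)*(-1)*2*pi*i = -(8/3)*pi*i.
Summing the contributions at j = 1 gives -(8/3)*pi*i.


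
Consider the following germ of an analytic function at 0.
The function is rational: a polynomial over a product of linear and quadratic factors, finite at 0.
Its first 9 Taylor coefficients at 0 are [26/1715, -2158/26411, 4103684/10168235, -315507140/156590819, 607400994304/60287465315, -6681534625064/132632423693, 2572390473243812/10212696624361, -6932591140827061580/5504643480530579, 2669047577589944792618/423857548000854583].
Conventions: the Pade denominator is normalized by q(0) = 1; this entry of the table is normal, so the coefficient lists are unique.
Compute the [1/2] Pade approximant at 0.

Taylor coefficients needed (read off): a_0 = 26/1715, a_1 = -2158/26411, a_2 = 4103684/10168235, a_3 = -315507140/156590819.
Write the denominator as Q(φ) = 1 + q1*φ + q2*φ^2. Requiring Q*f - P = O(φ^4) with deg P <= 1 kills the coefficients of φ^2..φ^3 in Q*f:
  φ^2: a_2 + q1*a_1 + q2*a_0 = 0, i.e. 4103684/10168235 + (-2158/26411)*q1 + (26/1715)*q2 = 0.
  φ^3: a_3 + q1*a_2 + q2*a_1 = 0, i.e. -315507140/156590819 + (4103684/10168235)*q1 + (-2158/26411)*q2 = 0.
Solving this linear system: q1 = 4826660/1108107, q2 = -268325194/85324239.
The numerator is Q*f truncated at degree 1: P0 = a_0 = 26/1715; P1 = a_1 + q1*a_0 = -458242/29236977.

The Pade approximant has numerator coefficients [26/1715, -458242/29236977]; denominator coefficients [1, 4826660/1108107, -268325194/85324239].


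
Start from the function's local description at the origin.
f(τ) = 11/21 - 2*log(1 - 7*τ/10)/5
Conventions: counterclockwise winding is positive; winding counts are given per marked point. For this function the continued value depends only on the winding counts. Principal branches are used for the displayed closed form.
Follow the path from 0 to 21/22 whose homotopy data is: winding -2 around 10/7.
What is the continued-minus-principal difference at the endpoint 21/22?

The rational part is single-valued and drops out of the difference; each branch term changes only by its own monodromy.
(-2/5)*log(1 - τ/(10/7)): each positive loop around 10/7 adds 2*pi*i to the log, so winding -2 contributes (-2/5)*(-2)*2*pi*i = (8/5)*pi*i.
Summing the contributions at τ = 21/22 gives (8/5)*pi*i.

Continued minus principal equals (8/5)*pi*i.


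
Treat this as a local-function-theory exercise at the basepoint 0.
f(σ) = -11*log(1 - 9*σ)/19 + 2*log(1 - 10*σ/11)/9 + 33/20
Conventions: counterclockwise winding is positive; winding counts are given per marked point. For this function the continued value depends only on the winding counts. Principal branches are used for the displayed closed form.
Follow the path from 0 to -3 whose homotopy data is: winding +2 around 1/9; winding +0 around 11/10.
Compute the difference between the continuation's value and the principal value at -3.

Continued minus principal equals -(44/19)*pi*i.

The rational part is single-valued and drops out of the difference; each branch term changes only by its own monodromy.
(-11/19)*log(1 - σ/(1/9)): each positive loop around 1/9 adds 2*pi*i to the log, so winding +2 contributes (-11/19)*(2)*2*pi*i = -(44/19)*pi*i.
(2/9)*log(1 - σ/(11/10)): winding 0 around 11/10, so this term returns to its principal value, contribution 0.
Summing the contributions at σ = -3 gives -(44/19)*pi*i.


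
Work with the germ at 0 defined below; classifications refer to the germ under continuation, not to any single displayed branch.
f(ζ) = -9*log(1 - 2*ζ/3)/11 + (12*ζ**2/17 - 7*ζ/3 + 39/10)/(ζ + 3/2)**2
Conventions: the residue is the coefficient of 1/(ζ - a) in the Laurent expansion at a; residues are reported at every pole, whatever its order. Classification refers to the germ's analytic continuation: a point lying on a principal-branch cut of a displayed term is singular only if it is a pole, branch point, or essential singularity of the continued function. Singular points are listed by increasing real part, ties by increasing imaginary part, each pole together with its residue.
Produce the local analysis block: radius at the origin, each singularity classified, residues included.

Denominator factor (ζ + 3/2)^2: pole of order 2 at -3/2, modulus 3/2.
Branch term (-9/11)*log(1 - ζ/(3/2)): its argument vanishes at ζ = 3/2, a logarithmic branch point, modulus 3/2.
The radius of convergence is the smallest modulus among the singular points: 3/2.
The branch term is analytic at -3/2 and contributes nothing to the residue; only the rational part matters.
At the order-2 pole -3/2 set g(ζ) = (ζ - (-3/2))^2*(rational part) = 12*ζ**2/17 - 7*ζ/3 + 39/10.
Order-2 pole: residue = g'(a); g'(-3/2) = -227/51, so the residue is -227/51.
List the singular points by increasing real part (a conjugate pair: the negative imaginary part first).

Radius of convergence at 0: 3/2.
At -3/2: a pole of order 2; residue -227/51.
At 3/2: a logarithmic branch point.


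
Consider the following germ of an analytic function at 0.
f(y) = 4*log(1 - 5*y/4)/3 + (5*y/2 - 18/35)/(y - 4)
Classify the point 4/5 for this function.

The point is a logarithmic branch point.

The term (4/3)*log(1 - y/(4/5)) has argument 1 - 4/5/(4/5) = 0 at 4/5: a logarithmic (infinitely-sheeted) branch point; the remaining terms are analytic or single-valued there.


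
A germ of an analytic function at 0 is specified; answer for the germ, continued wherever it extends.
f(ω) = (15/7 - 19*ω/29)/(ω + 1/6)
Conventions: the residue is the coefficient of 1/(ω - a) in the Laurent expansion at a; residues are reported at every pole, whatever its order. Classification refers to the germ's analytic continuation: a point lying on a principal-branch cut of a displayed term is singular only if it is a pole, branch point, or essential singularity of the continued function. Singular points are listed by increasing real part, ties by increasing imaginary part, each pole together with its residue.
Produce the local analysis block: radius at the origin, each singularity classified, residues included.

Radius of convergence at 0: 1/6.
At -1/6: a pole of order 1; residue 2743/1218.

Denominator factor (ω + 1/6): pole of order 1 at -1/6, modulus 1/6.
The radius of convergence is the smallest modulus among the singular points: 1/6.
At the order-1 pole -1/6 set g(ω) = (ω - (-1/6))*f(ω) = 15/7 - 19*ω/29.
Simple pole: residue = g(a) at a = -1/6, which is 2743/1218.


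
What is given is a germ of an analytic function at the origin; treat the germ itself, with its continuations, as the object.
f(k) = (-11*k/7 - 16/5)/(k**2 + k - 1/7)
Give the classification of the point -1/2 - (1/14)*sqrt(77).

The denominator factor k**2 + k - 1/7 vanishes at -1/2 - (1/14)*sqrt(77) and appears to the power 1; the numerator there equals -169/70 + (11/98)*sqrt(77), nonzero, and no other factor vanishes.
Hence a pole whose order is the multiplicity, 1.

The point is a pole of order 1.


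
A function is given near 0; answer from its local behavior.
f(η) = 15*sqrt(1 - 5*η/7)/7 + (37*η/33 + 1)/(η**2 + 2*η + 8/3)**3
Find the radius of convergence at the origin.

Denominator factor (η**2 + 2*η + 8/3)^3: discriminant -20/3, complex-conjugate roots (-1) + ((1/3)*sqrt(15))*i and (-1) - ((1/3)*sqrt(15))*i; poles of order 3, moduli (2/3)*sqrt(6) and (2/3)*sqrt(6).
Branch term (15/7)*sqrt(1 - η/(7/5)): its argument vanishes at η = 7/5, a square-root branch point, modulus 7/5.
The radius of convergence is the smallest modulus among the singular points: 7/5.

The radius of convergence is 7/5.


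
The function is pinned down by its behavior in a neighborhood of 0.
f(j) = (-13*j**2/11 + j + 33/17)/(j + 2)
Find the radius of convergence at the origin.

Denominator factor (j + 2): pole of order 1 at -2, modulus 2.
The radius of convergence is the smallest modulus among the singular points: 2.

The radius of convergence is 2.


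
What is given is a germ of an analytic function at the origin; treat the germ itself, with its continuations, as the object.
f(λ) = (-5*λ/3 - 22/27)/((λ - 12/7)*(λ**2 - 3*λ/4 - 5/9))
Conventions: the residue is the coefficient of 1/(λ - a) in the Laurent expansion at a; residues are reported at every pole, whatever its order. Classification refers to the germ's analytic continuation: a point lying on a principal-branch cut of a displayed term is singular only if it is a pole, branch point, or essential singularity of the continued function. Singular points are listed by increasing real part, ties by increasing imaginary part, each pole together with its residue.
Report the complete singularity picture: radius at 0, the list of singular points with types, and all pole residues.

Radius of convergence at 0: -3/8 + (1/24)*sqrt(401).
At 3/8 - (1/24)*sqrt(401): a pole of order 1; residue 2429/1452 - (16345/194084)*sqrt(401).
At 3/8 + (1/24)*sqrt(401): a pole of order 1; residue 2429/1452 + (16345/194084)*sqrt(401).
At 12/7: a pole of order 1; residue -2429/726.


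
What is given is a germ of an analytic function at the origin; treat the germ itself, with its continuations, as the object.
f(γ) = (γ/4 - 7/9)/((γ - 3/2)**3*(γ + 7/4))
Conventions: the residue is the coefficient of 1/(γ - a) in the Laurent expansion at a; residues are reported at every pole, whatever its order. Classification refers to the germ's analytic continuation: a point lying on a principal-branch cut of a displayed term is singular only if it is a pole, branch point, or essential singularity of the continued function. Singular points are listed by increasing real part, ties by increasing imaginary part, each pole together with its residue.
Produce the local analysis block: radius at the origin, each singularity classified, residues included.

Radius of convergence at 0: 3/2.
At -7/4: a pole of order 1; residue 700/19773.
At 3/2: a pole of order 3; residue -700/19773.

Denominator factor (γ - 3/2)^3: pole of order 3 at 3/2, modulus 3/2.
Denominator factor (γ + 7/4): pole of order 1 at -7/4, modulus 7/4.
The radius of convergence is the smallest modulus among the singular points: 3/2.
At the order-1 pole -7/4 set g(γ) = (γ - (-7/4))*f(γ) = (γ/4 - 7/9)/(γ - 3/2)**3.
Simple pole: residue = g(a) at a = -7/4, which is 700/19773.
At the order-3 pole 3/2 set g(γ) = (γ - (3/2))^3*f(γ) = (γ/4 - 7/9)/(γ + 7/4).
Order-3 pole: residue = g''(a)/2; g''(3/2) = -1400/19773, so the residue is -700/19773.
List the singular points by increasing real part (a conjugate pair: the negative imaginary part first).


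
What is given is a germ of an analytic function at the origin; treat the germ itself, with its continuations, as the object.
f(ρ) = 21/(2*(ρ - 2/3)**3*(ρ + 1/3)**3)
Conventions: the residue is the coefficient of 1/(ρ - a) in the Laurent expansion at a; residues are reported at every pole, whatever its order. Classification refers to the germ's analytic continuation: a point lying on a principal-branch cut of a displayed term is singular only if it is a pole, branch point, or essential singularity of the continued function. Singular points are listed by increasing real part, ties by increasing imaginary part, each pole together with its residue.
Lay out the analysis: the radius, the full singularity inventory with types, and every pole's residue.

Denominator factor (ρ - 2/3)^3: pole of order 3 at 2/3, modulus 2/3.
Denominator factor (ρ + 1/3)^3: pole of order 3 at -1/3, modulus 1/3.
The radius of convergence is the smallest modulus among the singular points: 1/3.
At the order-3 pole -1/3 set g(ρ) = (ρ - (-1/3))^3*f(ρ) = 21/(2*(ρ - 2/3)**3).
Order-3 pole: residue = g''(a)/2; g''(-1/3) = -126, so the residue is -63.
At the order-3 pole 2/3 set g(ρ) = (ρ - (2/3))^3*f(ρ) = 21/(2*(ρ + 1/3)**3).
Order-3 pole: residue = g''(a)/2; g''(2/3) = 126, so the residue is 63.
List the singular points by increasing real part (a conjugate pair: the negative imaginary part first).

Radius of convergence at 0: 1/3.
At -1/3: a pole of order 3; residue -63.
At 2/3: a pole of order 3; residue 63.
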